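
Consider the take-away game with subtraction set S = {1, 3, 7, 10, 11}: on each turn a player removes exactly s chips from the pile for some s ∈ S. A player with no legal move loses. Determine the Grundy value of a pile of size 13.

G(0) = 0
G(1) = mex{0} = 1
G(2) = mex{1} = 0
G(3) = mex{0,0} = 1
G(4) = mex{1,1} = 0
G(5) = mex{0,0} = 1
G(6) = mex{1,1} = 0
G(7) = mex{0,0,0} = 1
G(8) = mex{1,1,1} = 0
G(9) = mex{0,0,0} = 1
G(10) = mex{1,1,1,0} = 2
G(11) = mex{2,0,0,1,0} = 3
G(12) = mex{3,1,1,0,1} = 2
G(13) = mex{2,2,0,1,0} = 3

3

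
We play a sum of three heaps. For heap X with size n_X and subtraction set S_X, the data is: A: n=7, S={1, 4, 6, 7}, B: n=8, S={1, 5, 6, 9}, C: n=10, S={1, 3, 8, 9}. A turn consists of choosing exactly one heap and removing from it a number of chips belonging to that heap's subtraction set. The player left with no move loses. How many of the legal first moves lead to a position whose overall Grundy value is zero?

3

Heap A, S = {1, 4, 6, 7}:
G(0) = 0
G(1) = mex{0} = 1
G(2) = mex{1} = 0
G(3) = mex{0} = 1
G(4) = mex{1,0} = 2
G(5) = mex{2,1} = 0
G(6) = mex{0,0,0} = 1
G(7) = mex{1,1,1,0} = 2
G_A(7) = 2.
Heap B, S = {1, 5, 6, 9}:
G(0) = 0
G(1) = mex{0} = 1
G(2) = mex{1} = 0
G(3) = mex{0} = 1
G(4) = mex{1} = 0
G(5) = mex{0,0} = 1
G(6) = mex{1,1,0} = 2
G(7) = mex{2,0,1} = 3
G(8) = mex{3,1,0} = 2
G_B(8) = 2.
Heap C, S = {1, 3, 8, 9}:
n :  0  1  2  3  4  5  6  7  8  9 10
G :  0  1  0  1  0  1  0  1  2  3  2
G_C(10) = 2.
Combined Grundy value = 2 ⊕ 2 ⊕ 2 = 2.
A winning move leaves total XOR = 0, i.e. changes one component's Grundy value g to g ⊕ X where X is the current total.
Heap A: need g' = 2⊕2 = 0. Options: 7−1→G=1, 7−4→G=1, 7−6→G=1, 7−7→G=0. Hits: 1.
Heap B: need g' = 2⊕2 = 0. Options: 8−1→G=3, 8−5→G=1, 8−6→G=0. Hits: 1.
Heap C: need g' = 2⊕2 = 0. Options: 10−1→G=3, 10−3→G=1, 10−8→G=0, 10−9→G=1. Hits: 1.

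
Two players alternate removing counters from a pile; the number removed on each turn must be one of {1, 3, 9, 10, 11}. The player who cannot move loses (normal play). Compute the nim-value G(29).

n :  0  1  2  3  4  5  6  7  8  9 10 11 12 13 14 15 16 17 18 19 20 21 22 23 24 25 26 27 28 29
G :  0  1  0  1  0  1  0  1  0  1  2  3  2  3  2  3  2  3  2  3  0  1  0  1  0  1  0  1  0  1

1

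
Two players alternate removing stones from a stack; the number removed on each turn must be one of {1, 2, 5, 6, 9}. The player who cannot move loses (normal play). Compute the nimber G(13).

n :  0  1  2  3  4  5  6  7  8  9 10 11 12 13
G :  0  1  2  0  1  2  3  0  1  2  0  1  2  3

3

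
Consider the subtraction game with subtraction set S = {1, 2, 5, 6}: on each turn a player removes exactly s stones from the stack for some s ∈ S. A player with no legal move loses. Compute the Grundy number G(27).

3

n :  0  1  2  3  4  5  6  7  8  9 10 11 12 13 14 15 16 17 18 19 20 21 22 23 24 25 26 27
G :  0  1  2  0  1  2  3  0  1  2  0  1  2  3  0  1  2  0  1  2  3  0  1  2  0  1  2  3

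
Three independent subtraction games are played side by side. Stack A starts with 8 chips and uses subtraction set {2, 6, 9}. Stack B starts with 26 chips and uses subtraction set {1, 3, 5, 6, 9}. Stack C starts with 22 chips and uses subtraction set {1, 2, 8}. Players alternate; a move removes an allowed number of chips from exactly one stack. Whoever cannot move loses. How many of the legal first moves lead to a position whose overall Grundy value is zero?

Stack A, S = {2, 6, 9}:
G(0) = 0
G(1) = mex{} = 0
G(2) = mex{0} = 1
G(3) = mex{0} = 1
G(4) = mex{1} = 0
G(5) = mex{1} = 0
G(6) = mex{0,0} = 1
G(7) = mex{0,0} = 1
G(8) = mex{1,1} = 0
G_A(8) = 0.
Stack B, S = {1, 3, 5, 6, 9}:
G(0) = 0
G(1) = mex{0} = 1
G(2) = mex{1} = 0
G(3) = mex{0,0} = 1
G(4) = mex{1,1} = 0
G(5) = mex{0,0,0} = 1
G(6) = mex{1,1,1,0} = 2
G(7) = mex{2,0,0,1} = 3
G(8) = mex{3,1,1,0} = 2
G(9) = mex{2,2,0,1,0} = 3
G(10) = mex{3,3,1,0,1} = 2
G(11) = mex{2,2,2,1,0} = 3
G(12) = mex{3,3,3,2,1} = 0
G(13) = mex{0,2,2,3,0} = 1
G(14) = mex{1,3,3,2,1} = 0
G(15) = mex{0,0,2,3,2} = 1
G(16) = mex{1,1,3,2,3} = 0
G(17) = mex{0,0,0,3,2} = 1
G(18) = mex{1,1,1,0,3} = 2
G(19) = mex{2,0,0,1,2} = 3
G(20) = mex{3,1,1,0,3} = 2
G(21) = mex{2,2,0,1,0} = 3
G(22) = mex{3,3,1,0,1} = 2
G(23) = mex{2,2,2,1,0} = 3
G(24) = mex{3,3,3,2,1} = 0
G(25) = mex{0,2,2,3,0} = 1
G(26) = mex{1,3,3,2,1} = 0
G_B(26) = 0.
Stack C, S = {1, 2, 8}:
G(0) = 0
G(1) = mex{0} = 1
G(2) = mex{1,0} = 2
G(3) = mex{2,1} = 0
G(4) = mex{0,2} = 1
G(5) = mex{1,0} = 2
G(6) = mex{2,1} = 0
G(7) = mex{0,2} = 1
G(8) = mex{1,0,0} = 2
G(9) = mex{2,1,1} = 0
G(10) = mex{0,2,2} = 1
G(11) = mex{1,0,0} = 2
G(12) = mex{2,1,1} = 0
G(13) = mex{0,2,2} = 1
G(14) = mex{1,0,0} = 2
G(15) = mex{2,1,1} = 0
G(16) = mex{0,2,2} = 1
G(17) = mex{1,0,0} = 2
G(18) = mex{2,1,1} = 0
G(19) = mex{0,2,2} = 1
G(20) = mex{1,0,0} = 2
G(21) = mex{2,1,1} = 0
G(22) = mex{0,2,2} = 1
G_C(22) = 1.
Combined Grundy value = 0 ⊕ 0 ⊕ 1 = 1.
A winning move leaves total XOR = 0, i.e. changes one component's Grundy value g to g ⊕ X where X is the current total.
Stack A: need g' = 0⊕1 = 1. Options: 8−2→G=1, 8−6→G=1. Hits: 2.
Stack B: need g' = 0⊕1 = 1. Options: 26−1→G=1, 26−3→G=3, 26−5→G=3, 26−6→G=2, 26−9→G=1. Hits: 2.
Stack C: need g' = 1⊕1 = 0. Options: 22−1→G=0, 22−2→G=2, 22−8→G=2. Hits: 1.

5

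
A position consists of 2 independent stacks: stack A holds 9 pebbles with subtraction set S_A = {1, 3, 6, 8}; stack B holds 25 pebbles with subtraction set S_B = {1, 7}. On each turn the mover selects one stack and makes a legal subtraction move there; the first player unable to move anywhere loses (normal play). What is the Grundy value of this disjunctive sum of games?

Stack A, S = {1, 3, 6, 8}:
n : 0 1 2 3 4 5 6 7 8 9
G : 0 1 0 1 0 1 2 3 2 0
G_A(9) = 0.
Stack B, S = {1, 7}:
G(0) = 0
G(1) = mex{0} = 1
G(2) = mex{1} = 0
G(3) = mex{0} = 1
G(4) = mex{1} = 0
G(5) = mex{0} = 1
G(6) = mex{1} = 0
G(7) = mex{0,0} = 1
G(8) = mex{1,1} = 0
G(9) = mex{0,0} = 1
G(10) = mex{1,1} = 0
G(11) = mex{0,0} = 1
G(12) = mex{1,1} = 0
G(13) = mex{0,0} = 1
G(14) = mex{1,1} = 0
G(15) = mex{0,0} = 1
G(16) = mex{1,1} = 0
G(17) = mex{0,0} = 1
G(18) = mex{1,1} = 0
G(19) = mex{0,0} = 1
G(20) = mex{1,1} = 0
G(21) = mex{0,0} = 1
G(22) = mex{1,1} = 0
G(23) = mex{0,0} = 1
G(24) = mex{1,1} = 0
G(25) = mex{0,0} = 1
G_B(25) = 1.
Combined Grundy value = 0 ⊕ 1 = 1.

1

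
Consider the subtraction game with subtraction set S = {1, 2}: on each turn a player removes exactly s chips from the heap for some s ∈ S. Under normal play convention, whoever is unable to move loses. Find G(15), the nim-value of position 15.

n :  0  1  2  3  4  5  6  7  8  9 10 11 12 13 14 15
G :  0  1  2  0  1  2  0  1  2  0  1  2  0  1  2  0

0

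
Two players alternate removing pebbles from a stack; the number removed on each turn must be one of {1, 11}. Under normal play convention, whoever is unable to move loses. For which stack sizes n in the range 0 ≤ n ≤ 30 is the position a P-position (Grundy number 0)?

0, 2, 4, 6, 8, 10, 12, 14, 16, 18, 20, 22, 24, 26, 28, 30

n :  0  1  2  3  4  5  6  7  8  9 10 11 12 13 14 15 16 17 18 19 20 21 22 23 24 25 26 27 28 29 30
G :  0  1  0  1  0  1  0  1  0  1  0  1  0  1  0  1  0  1  0  1  0  1  0  1  0  1  0  1  0  1  0
P-positions are exactly the n with G(n) = 0.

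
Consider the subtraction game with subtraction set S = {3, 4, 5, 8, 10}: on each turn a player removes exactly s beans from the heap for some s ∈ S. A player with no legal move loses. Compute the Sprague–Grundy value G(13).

G(0) = 0
G(1) = mex{} = 0
G(2) = mex{} = 0
G(3) = mex{0} = 1
G(4) = mex{0,0} = 1
G(5) = mex{0,0,0} = 1
G(6) = mex{1,0,0} = 2
G(7) = mex{1,1,0} = 2
G(8) = mex{1,1,1,0} = 2
G(9) = mex{2,1,1,0} = 3
G(10) = mex{2,2,1,0,0} = 3
G(11) = mex{2,2,2,1,0} = 3
G(12) = mex{3,2,2,1,0} = 4
G(13) = mex{3,3,2,1,1} = 0

0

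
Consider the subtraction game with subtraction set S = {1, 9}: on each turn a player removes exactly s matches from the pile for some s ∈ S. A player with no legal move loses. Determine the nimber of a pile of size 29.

1

n :  0  1  2  3  4  5  6  7  8  9 10 11 12 13 14 15 16 17 18 19 20 21 22 23 24 25 26 27 28 29
G :  0  1  0  1  0  1  0  1  0  1  0  1  0  1  0  1  0  1  0  1  0  1  0  1  0  1  0  1  0  1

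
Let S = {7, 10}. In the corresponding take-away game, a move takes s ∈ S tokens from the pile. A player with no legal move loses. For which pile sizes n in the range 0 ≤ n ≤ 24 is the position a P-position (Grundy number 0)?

0, 1, 2, 3, 4, 5, 6, 17, 18, 19, 20, 21, 22, 23

n :  0  1  2  3  4  5  6  7  8  9 10 11 12 13 14 15 16 17 18 19 20 21 22 23 24
G :  0  0  0  0  0  0  0  1  1  1  1  1  1  1  2  2  2  0  0  0  0  0  0  0  1
P-positions are exactly the n with G(n) = 0.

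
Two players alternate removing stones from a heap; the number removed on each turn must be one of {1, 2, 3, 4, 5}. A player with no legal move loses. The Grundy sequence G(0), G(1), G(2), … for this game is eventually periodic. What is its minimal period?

6

n :  0  1  2  3  4  5  6  7  8  9 10 11 12 13 14
G :  0  1  2  3  4  5  0  1  2  3  4  5  0  1  2
G(n+6) = G(n) holds for n = 0,…,4 (a full window of length max(S) = 5), so the sequence is purely periodic with period 6.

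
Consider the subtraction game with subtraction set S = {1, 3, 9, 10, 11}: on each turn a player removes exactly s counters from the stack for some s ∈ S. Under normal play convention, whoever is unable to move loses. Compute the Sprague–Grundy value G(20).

0

n :  0  1  2  3  4  5  6  7  8  9 10 11 12 13 14 15 16 17 18 19 20
G :  0  1  0  1  0  1  0  1  0  1  2  3  2  3  2  3  2  3  2  3  0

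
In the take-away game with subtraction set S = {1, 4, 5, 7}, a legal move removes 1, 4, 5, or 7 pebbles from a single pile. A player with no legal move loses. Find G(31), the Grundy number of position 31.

G(0) = 0
G(1) = mex{0} = 1
G(2) = mex{1} = 0
G(3) = mex{0} = 1
G(4) = mex{1,0} = 2
G(5) = mex{2,1,0} = 3
G(6) = mex{3,0,1} = 2
G(7) = mex{2,1,0,0} = 3
G(8) = mex{3,2,1,1} = 0
G(9) = mex{0,3,2,0} = 1
G(10) = mex{1,2,3,1} = 0
G(11) = mex{0,3,2,2} = 1
G(12) = mex{1,0,3,3} = 2
G(13) = mex{2,1,0,2} = 3
G(14) = mex{3,0,1,3} = 2
G(15) = mex{2,1,0,0} = 3
G(16) = mex{3,2,1,1} = 0
G(17) = mex{0,3,2,0} = 1
G(18) = mex{1,2,3,1} = 0
G(19) = mex{0,3,2,2} = 1
G(20) = mex{1,0,3,3} = 2
G(21) = mex{2,1,0,2} = 3
G(22) = mex{3,0,1,3} = 2
G(23) = mex{2,1,0,0} = 3
G(24) = mex{3,2,1,1} = 0
G(25) = mex{0,3,2,0} = 1
G(26) = mex{1,2,3,1} = 0
G(27) = mex{0,3,2,2} = 1
G(28) = mex{1,0,3,3} = 2
G(29) = mex{2,1,0,2} = 3
G(30) = mex{3,0,1,3} = 2
G(31) = mex{2,1,0,0} = 3

3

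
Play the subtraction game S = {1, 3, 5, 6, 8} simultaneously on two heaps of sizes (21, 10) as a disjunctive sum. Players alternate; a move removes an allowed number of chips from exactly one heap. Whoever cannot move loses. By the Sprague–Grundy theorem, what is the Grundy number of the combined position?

All heaps use S = {1, 3, 5, 6, 8}:
G(0) = 0
G(1) = mex{0} = 1
G(2) = mex{1} = 0
G(3) = mex{0,0} = 1
G(4) = mex{1,1} = 0
G(5) = mex{0,0,0} = 1
G(6) = mex{1,1,1,0} = 2
G(7) = mex{2,0,0,1} = 3
G(8) = mex{3,1,1,0,0} = 2
G(9) = mex{2,2,0,1,1} = 3
G(10) = mex{3,3,1,0,0} = 2
G(11) = mex{2,2,2,1,1} = 0
G(12) = mex{0,3,3,2,0} = 1
G(13) = mex{1,2,2,3,1} = 0
G(14) = mex{0,0,3,2,2} = 1
G(15) = mex{1,1,2,3,3} = 0
G(16) = mex{0,0,0,2,2} = 1
G(17) = mex{1,1,1,0,3} = 2
G(18) = mex{2,0,0,1,2} = 3
G(19) = mex{3,1,1,0,0} = 2
G(20) = mex{2,2,0,1,1} = 3
G(21) = mex{3,3,1,0,0} = 2
Heap A: G(21) = 2.
Heap B: G(10) = 2.
Combined Grundy value = 2 ⊕ 2 = 0.

0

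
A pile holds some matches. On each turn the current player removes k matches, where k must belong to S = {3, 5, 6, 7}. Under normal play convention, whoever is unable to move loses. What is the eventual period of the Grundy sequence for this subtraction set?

n :  0  1  2  3  4  5  6  7  8  9 10 11 12 13 14 15 16 17 18 19 20 21
G :  0  0  0  1  1  1  2  2  2  3  0  0  0  1  1  1  2  2  2  3  0  0
G(n+10) = G(n) holds for n = 0,…,6 (a full window of length max(S) = 7), so the sequence is purely periodic with period 10.

10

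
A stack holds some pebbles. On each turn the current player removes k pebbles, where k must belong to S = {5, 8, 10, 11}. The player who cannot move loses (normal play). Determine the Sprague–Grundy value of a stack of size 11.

2

G(0) = 0
G(1) = mex{} = 0
G(2) = mex{} = 0
G(3) = mex{} = 0
G(4) = mex{} = 0
G(5) = mex{0} = 1
G(6) = mex{0} = 1
G(7) = mex{0} = 1
G(8) = mex{0,0} = 1
G(9) = mex{0,0} = 1
G(10) = mex{1,0,0} = 2
G(11) = mex{1,0,0,0} = 2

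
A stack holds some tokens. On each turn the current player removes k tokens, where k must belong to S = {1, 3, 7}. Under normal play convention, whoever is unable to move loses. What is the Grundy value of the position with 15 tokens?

n :  0  1  2  3  4  5  6  7  8  9 10 11 12 13 14 15
G :  0  1  0  1  0  1  0  1  0  1  0  1  0  1  0  1

1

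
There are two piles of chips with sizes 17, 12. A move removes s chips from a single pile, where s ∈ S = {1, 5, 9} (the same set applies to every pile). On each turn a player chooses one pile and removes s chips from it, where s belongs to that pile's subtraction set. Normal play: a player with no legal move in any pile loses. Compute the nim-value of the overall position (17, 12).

All piles use S = {1, 5, 9}:
G(0) = 0
G(1) = mex{0} = 1
G(2) = mex{1} = 0
G(3) = mex{0} = 1
G(4) = mex{1} = 0
G(5) = mex{0,0} = 1
G(6) = mex{1,1} = 0
G(7) = mex{0,0} = 1
G(8) = mex{1,1} = 0
G(9) = mex{0,0,0} = 1
G(10) = mex{1,1,1} = 0
G(11) = mex{0,0,0} = 1
G(12) = mex{1,1,1} = 0
G(13) = mex{0,0,0} = 1
G(14) = mex{1,1,1} = 0
G(15) = mex{0,0,0} = 1
G(16) = mex{1,1,1} = 0
G(17) = mex{0,0,0} = 1
Pile A: G(17) = 1.
Pile B: G(12) = 0.
Combined Grundy value = 1 ⊕ 0 = 1.

1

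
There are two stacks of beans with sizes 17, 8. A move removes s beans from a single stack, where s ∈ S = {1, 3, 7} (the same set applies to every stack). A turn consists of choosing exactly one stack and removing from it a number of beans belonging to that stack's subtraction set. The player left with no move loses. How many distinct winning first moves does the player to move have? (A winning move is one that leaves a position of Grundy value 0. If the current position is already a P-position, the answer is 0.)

6

All stacks use S = {1, 3, 7}:
n :  0  1  2  3  4  5  6  7  8  9 10 11 12 13 14 15 16 17
G :  0  1  0  1  0  1  0  1  0  1  0  1  0  1  0  1  0  1
Stack A: G(17) = 1.
Stack B: G(8) = 0.
Combined Grundy value = 1 ⊕ 0 = 1.
A winning move leaves total XOR = 0, i.e. changes one component's Grundy value g to g ⊕ X where X is the current total.
Stack A: need g' = 1⊕1 = 0. Options: 17−1→G=0, 17−3→G=0, 17−7→G=0. Hits: 3.
Stack B: need g' = 0⊕1 = 1. Options: 8−1→G=1, 8−3→G=1, 8−7→G=1. Hits: 3.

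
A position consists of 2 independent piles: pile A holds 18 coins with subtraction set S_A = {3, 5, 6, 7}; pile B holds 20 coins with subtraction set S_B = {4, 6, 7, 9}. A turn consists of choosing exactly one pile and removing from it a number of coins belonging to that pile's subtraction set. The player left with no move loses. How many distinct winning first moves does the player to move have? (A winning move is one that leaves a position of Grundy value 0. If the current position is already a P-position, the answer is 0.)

Pile A, S = {3, 5, 6, 7}:
n :  0  1  2  3  4  5  6  7  8  9 10 11 12 13 14 15 16 17 18
G :  0  0  0  1  1  1  2  2  2  3  0  0  0  1  1  1  2  2  2
G_A(18) = 2.
Pile B, S = {4, 6, 7, 9}:
G(0) = 0
G(1) = mex{} = 0
G(2) = mex{} = 0
G(3) = mex{} = 0
G(4) = mex{0} = 1
G(5) = mex{0} = 1
G(6) = mex{0,0} = 1
G(7) = mex{0,0,0} = 1
G(8) = mex{1,0,0} = 2
G(9) = mex{1,0,0,0} = 2
G(10) = mex{1,1,0,0} = 2
G(11) = mex{1,1,1,0} = 2
G(12) = mex{2,1,1,0} = 3
G(13) = mex{2,1,1,1} = 0
G(14) = mex{2,2,1,1} = 0
G(15) = mex{2,2,2,1} = 0
G(16) = mex{3,2,2,1} = 0
G(17) = mex{0,2,2,2} = 1
G(18) = mex{0,3,2,2} = 1
G(19) = mex{0,0,3,2} = 1
G(20) = mex{0,0,0,2} = 1
G_B(20) = 1.
Combined Grundy value = 2 ⊕ 1 = 3.
A winning move leaves total XOR = 0, i.e. changes one component's Grundy value g to g ⊕ X where X is the current total.
Pile A: need g' = 2⊕3 = 1. Options: 18−3→G=1, 18−5→G=1, 18−6→G=0, 18−7→G=0. Hits: 2.
Pile B: need g' = 1⊕3 = 2. Options: 20−4→G=0, 20−6→G=0, 20−7→G=0, 20−9→G=2. Hits: 1.

3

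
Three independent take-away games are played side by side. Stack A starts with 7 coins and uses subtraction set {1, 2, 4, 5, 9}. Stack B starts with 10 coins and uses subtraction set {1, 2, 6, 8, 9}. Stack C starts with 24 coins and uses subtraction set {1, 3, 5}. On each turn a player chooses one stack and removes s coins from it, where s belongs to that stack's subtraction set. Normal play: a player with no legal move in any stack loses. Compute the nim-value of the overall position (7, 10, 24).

1

Stack A, S = {1, 2, 4, 5, 9}:
G(0) = 0
G(1) = mex{0} = 1
G(2) = mex{1,0} = 2
G(3) = mex{2,1} = 0
G(4) = mex{0,2,0} = 1
G(5) = mex{1,0,1,0} = 2
G(6) = mex{2,1,2,1} = 0
G(7) = mex{0,2,0,2} = 1
G_A(7) = 1.
Stack B, S = {1, 2, 6, 8, 9}:
G(0) = 0
G(1) = mex{0} = 1
G(2) = mex{1,0} = 2
G(3) = mex{2,1} = 0
G(4) = mex{0,2} = 1
G(5) = mex{1,0} = 2
G(6) = mex{2,1,0} = 3
G(7) = mex{3,2,1} = 0
G(8) = mex{0,3,2,0} = 1
G(9) = mex{1,0,0,1,0} = 2
G(10) = mex{2,1,1,2,1} = 0
G_B(10) = 0.
Stack C, S = {1, 3, 5}:
G(0) = 0
G(1) = mex{0} = 1
G(2) = mex{1} = 0
G(3) = mex{0,0} = 1
G(4) = mex{1,1} = 0
G(5) = mex{0,0,0} = 1
G(6) = mex{1,1,1} = 0
G(7) = mex{0,0,0} = 1
G(8) = mex{1,1,1} = 0
G(9) = mex{0,0,0} = 1
G(10) = mex{1,1,1} = 0
G(11) = mex{0,0,0} = 1
G(12) = mex{1,1,1} = 0
G(13) = mex{0,0,0} = 1
G(14) = mex{1,1,1} = 0
G(15) = mex{0,0,0} = 1
G(16) = mex{1,1,1} = 0
G(17) = mex{0,0,0} = 1
G(18) = mex{1,1,1} = 0
G(19) = mex{0,0,0} = 1
G(20) = mex{1,1,1} = 0
G(21) = mex{0,0,0} = 1
G(22) = mex{1,1,1} = 0
G(23) = mex{0,0,0} = 1
G(24) = mex{1,1,1} = 0
G_C(24) = 0.
Combined Grundy value = 1 ⊕ 0 ⊕ 0 = 1.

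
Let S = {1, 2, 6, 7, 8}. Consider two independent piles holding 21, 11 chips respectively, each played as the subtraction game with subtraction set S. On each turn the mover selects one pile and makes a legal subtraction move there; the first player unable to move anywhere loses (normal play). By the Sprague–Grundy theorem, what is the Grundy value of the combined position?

6

All piles use S = {1, 2, 6, 7, 8}:
G(0) = 0
G(1) = mex{0} = 1
G(2) = mex{1,0} = 2
G(3) = mex{2,1} = 0
G(4) = mex{0,2} = 1
G(5) = mex{1,0} = 2
G(6) = mex{2,1,0} = 3
G(7) = mex{3,2,1,0} = 4
G(8) = mex{4,3,2,1,0} = 5
G(9) = mex{5,4,0,2,1} = 3
G(10) = mex{3,5,1,0,2} = 4
G(11) = mex{4,3,2,1,0} = 5
G(12) = mex{5,4,3,2,1} = 0
G(13) = mex{0,5,4,3,2} = 1
G(14) = mex{1,0,5,4,3} = 2
G(15) = mex{2,1,3,5,4} = 0
G(16) = mex{0,2,4,3,5} = 1
G(17) = mex{1,0,5,4,3} = 2
G(18) = mex{2,1,0,5,4} = 3
G(19) = mex{3,2,1,0,5} = 4
G(20) = mex{4,3,2,1,0} = 5
G(21) = mex{5,4,0,2,1} = 3
Pile A: G(21) = 3.
Pile B: G(11) = 5.
Combined Grundy value = 3 ⊕ 5 = 6.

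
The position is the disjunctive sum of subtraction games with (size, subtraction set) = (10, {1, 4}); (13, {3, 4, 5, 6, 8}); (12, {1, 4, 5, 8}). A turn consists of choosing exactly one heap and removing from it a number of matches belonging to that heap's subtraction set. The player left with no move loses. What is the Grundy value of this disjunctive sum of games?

Heap A, S = {1, 4}:
n :  0  1  2  3  4  5  6  7  8  9 10
G :  0  1  0  1  2  0  1  0  1  2  0
G_A(10) = 0.
Heap B, S = {3, 4, 5, 6, 8}:
n :  0  1  2  3  4  5  6  7  8  9 10 11 12 13
G :  0  0  0  1  1  1  2  2  2  3  3  0  0  0
G_B(13) = 0.
Heap C, S = {1, 4, 5, 8}:
n :  0  1  2  3  4  5  6  7  8  9 10 11 12
G :  0  1  0  1  2  3  2  3  4  0  1  0  1
G_C(12) = 1.
Combined Grundy value = 0 ⊕ 0 ⊕ 1 = 1.

1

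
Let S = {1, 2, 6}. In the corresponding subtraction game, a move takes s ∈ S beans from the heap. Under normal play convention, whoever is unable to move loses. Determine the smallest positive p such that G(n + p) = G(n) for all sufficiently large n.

7

n :  0  1  2  3  4  5  6  7  8  9 10 11 12 13 14 15
G :  0  1  2  0  1  2  3  0  1  2  0  1  2  3  0  1
G(n+7) = G(n) holds for n = 0,…,5 (a full window of length max(S) = 6), so the sequence is purely periodic with period 7.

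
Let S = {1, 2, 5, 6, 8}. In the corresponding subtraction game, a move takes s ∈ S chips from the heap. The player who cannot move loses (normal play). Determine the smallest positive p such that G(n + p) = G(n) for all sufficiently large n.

7

G(0) = 0
G(1) = mex{0} = 1
G(2) = mex{1,0} = 2
G(3) = mex{2,1} = 0
G(4) = mex{0,2} = 1
G(5) = mex{1,0,0} = 2
G(6) = mex{2,1,1,0} = 3
G(7) = mex{3,2,2,1} = 0
G(8) = mex{0,3,0,2,0} = 1
G(9) = mex{1,0,1,0,1} = 2
G(10) = mex{2,1,2,1,2} = 0
G(11) = mex{0,2,3,2,0} = 1
G(12) = mex{1,0,0,3,1} = 2
G(13) = mex{2,1,1,0,2} = 3
G(14) = mex{3,2,2,1,3} = 0
G(15) = mex{0,3,0,2,0} = 1
G(16) = mex{1,0,1,0,1} = 2
G(n+7) = G(n) holds for n = 0,…,7 (a full window of length max(S) = 8), so the sequence is purely periodic with period 7.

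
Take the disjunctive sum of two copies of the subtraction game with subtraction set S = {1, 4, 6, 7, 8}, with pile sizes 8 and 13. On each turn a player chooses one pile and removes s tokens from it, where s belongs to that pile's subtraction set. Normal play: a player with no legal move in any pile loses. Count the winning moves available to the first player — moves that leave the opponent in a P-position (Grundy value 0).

0

All piles use S = {1, 4, 6, 7, 8}:
n :  0  1  2  3  4  5  6  7  8  9 10 11 12 13
G :  0  1  0  1  2  0  1  2  3  2  3  4  5  3
Pile A: G(8) = 3.
Pile B: G(13) = 3.
Combined Grundy value = 3 ⊕ 3 = 0.
A winning move leaves total XOR = 0, i.e. changes one component's Grundy value g to g ⊕ X where X is the current total.
Pile A: target g' = 3⊕0 = 3, but every legal move changes the Grundy value (mex property), so 0 moves.
Pile B: target g' = 3⊕0 = 3, but every legal move changes the Grundy value (mex property), so 0 moves.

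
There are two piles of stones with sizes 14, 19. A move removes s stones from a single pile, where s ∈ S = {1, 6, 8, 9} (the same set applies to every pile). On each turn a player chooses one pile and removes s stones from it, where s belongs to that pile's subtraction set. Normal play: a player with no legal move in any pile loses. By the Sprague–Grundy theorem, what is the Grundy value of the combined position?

0

All piles use S = {1, 6, 8, 9}:
n :  0  1  2  3  4  5  6  7  8  9 10 11 12 13 14 15 16 17 18 19
G :  0  1  0  1  0  1  2  0  1  2  3  2  3  2  0  1  2  0  1  0
Pile A: G(14) = 0.
Pile B: G(19) = 0.
Combined Grundy value = 0 ⊕ 0 = 0.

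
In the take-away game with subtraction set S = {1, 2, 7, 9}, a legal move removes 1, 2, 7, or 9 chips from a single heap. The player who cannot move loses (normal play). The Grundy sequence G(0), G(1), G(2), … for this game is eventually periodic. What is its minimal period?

11

G(0) = 0
G(1) = mex{0} = 1
G(2) = mex{1,0} = 2
G(3) = mex{2,1} = 0
G(4) = mex{0,2} = 1
G(5) = mex{1,0} = 2
G(6) = mex{2,1} = 0
G(7) = mex{0,2,0} = 1
G(8) = mex{1,0,1} = 2
G(9) = mex{2,1,2,0} = 3
G(10) = mex{3,2,0,1} = 4
G(11) = mex{4,3,1,2} = 0
G(12) = mex{0,4,2,0} = 1
G(13) = mex{1,0,0,1} = 2
G(14) = mex{2,1,1,2} = 0
G(15) = mex{0,2,2,0} = 1
G(16) = mex{1,0,3,1} = 2
G(17) = mex{2,1,4,2} = 0
G(18) = mex{0,2,0,3} = 1
G(19) = mex{1,0,1,4} = 2
G(20) = mex{2,1,2,0} = 3
G(21) = mex{3,2,0,1} = 4
G(22) = mex{4,3,1,2} = 0
G(23) = mex{0,4,2,0} = 1
G(n+11) = G(n) holds for n = 0,…,8 (a full window of length max(S) = 9), so the sequence is purely periodic with period 11.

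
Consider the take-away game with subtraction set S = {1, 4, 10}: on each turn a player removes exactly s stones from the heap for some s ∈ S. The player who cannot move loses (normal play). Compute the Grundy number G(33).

1

G(0) = 0
G(1) = mex{0} = 1
G(2) = mex{1} = 0
G(3) = mex{0} = 1
G(4) = mex{1,0} = 2
G(5) = mex{2,1} = 0
G(6) = mex{0,0} = 1
G(7) = mex{1,1} = 0
G(8) = mex{0,2} = 1
G(9) = mex{1,0} = 2
G(10) = mex{2,1,0} = 3
G(11) = mex{3,0,1} = 2
G(12) = mex{2,1,0} = 3
G(13) = mex{3,2,1} = 0
G(14) = mex{0,3,2} = 1
G(15) = mex{1,2,0} = 3
G(16) = mex{3,3,1} = 0
G(17) = mex{0,0,0} = 1
G(18) = mex{1,1,1} = 0
G(19) = mex{0,3,2} = 1
G(20) = mex{1,0,3} = 2
G(21) = mex{2,1,2} = 0
G(22) = mex{0,0,3} = 1
G(23) = mex{1,1,0} = 2
G(24) = mex{2,2,1} = 0
G(25) = mex{0,0,3} = 1
G(26) = mex{1,1,0} = 2
G(27) = mex{2,2,1} = 0
G(28) = mex{0,0,0} = 1
G(29) = mex{1,1,1} = 0
G(30) = mex{0,2,2} = 1
G(31) = mex{1,0,0} = 2
G(32) = mex{2,1,1} = 0
G(33) = mex{0,0,2} = 1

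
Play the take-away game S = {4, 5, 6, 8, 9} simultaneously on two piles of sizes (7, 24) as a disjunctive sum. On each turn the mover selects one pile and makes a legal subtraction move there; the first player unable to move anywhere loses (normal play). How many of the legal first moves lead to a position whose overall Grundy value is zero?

3

All piles use S = {4, 5, 6, 8, 9}:
G(0) = 0
G(1) = mex{} = 0
G(2) = mex{} = 0
G(3) = mex{} = 0
G(4) = mex{0} = 1
G(5) = mex{0,0} = 1
G(6) = mex{0,0,0} = 1
G(7) = mex{0,0,0} = 1
G(8) = mex{1,0,0,0} = 2
G(9) = mex{1,1,0,0,0} = 2
G(10) = mex{1,1,1,0,0} = 2
G(11) = mex{1,1,1,0,0} = 2
G(12) = mex{2,1,1,1,0} = 3
G(13) = mex{2,2,1,1,1} = 0
G(14) = mex{2,2,2,1,1} = 0
G(15) = mex{2,2,2,1,1} = 0
G(16) = mex{3,2,2,2,1} = 0
G(17) = mex{0,3,2,2,2} = 1
G(18) = mex{0,0,3,2,2} = 1
G(19) = mex{0,0,0,2,2} = 1
G(20) = mex{0,0,0,3,2} = 1
G(21) = mex{1,0,0,0,3} = 2
G(22) = mex{1,1,0,0,0} = 2
G(23) = mex{1,1,1,0,0} = 2
G(24) = mex{1,1,1,0,0} = 2
Pile A: G(7) = 1.
Pile B: G(24) = 2.
Combined Grundy value = 1 ⊕ 2 = 3.
A winning move leaves total XOR = 0, i.e. changes one component's Grundy value g to g ⊕ X where X is the current total.
Pile A: need g' = 1⊕3 = 2. Options: 7−4→G=0, 7−5→G=0, 7−6→G=0. Hits: 0.
Pile B: need g' = 2⊕3 = 1. Options: 24−4→G=1, 24−5→G=1, 24−6→G=1, 24−8→G=0, 24−9→G=0. Hits: 3.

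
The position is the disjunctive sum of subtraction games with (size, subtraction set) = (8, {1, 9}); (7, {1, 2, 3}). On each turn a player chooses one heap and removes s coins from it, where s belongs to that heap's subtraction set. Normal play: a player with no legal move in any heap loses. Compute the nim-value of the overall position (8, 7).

Heap A, S = {1, 9}:
n : 0 1 2 3 4 5 6 7 8
G : 0 1 0 1 0 1 0 1 0
G_A(8) = 0.
Heap B, S = {1, 2, 3}:
G(0) = 0
G(1) = mex{0} = 1
G(2) = mex{1,0} = 2
G(3) = mex{2,1,0} = 3
G(4) = mex{3,2,1} = 0
G(5) = mex{0,3,2} = 1
G(6) = mex{1,0,3} = 2
G(7) = mex{2,1,0} = 3
G_B(7) = 3.
Combined Grundy value = 0 ⊕ 3 = 3.

3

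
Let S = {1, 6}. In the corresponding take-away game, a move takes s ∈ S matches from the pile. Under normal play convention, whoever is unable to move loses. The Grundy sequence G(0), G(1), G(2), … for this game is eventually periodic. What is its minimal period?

7

n :  0  1  2  3  4  5  6  7  8  9 10 11 12 13 14 15
G :  0  1  0  1  0  1  2  0  1  0  1  0  1  2  0  1
G(n+7) = G(n) holds for n = 0,…,5 (a full window of length max(S) = 6), so the sequence is purely periodic with period 7.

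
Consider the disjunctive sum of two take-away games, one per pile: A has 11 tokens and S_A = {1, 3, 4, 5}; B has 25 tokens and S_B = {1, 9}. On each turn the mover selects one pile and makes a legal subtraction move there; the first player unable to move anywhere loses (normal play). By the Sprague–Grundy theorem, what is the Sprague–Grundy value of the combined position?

Pile A, S = {1, 3, 4, 5}:
G(0) = 0
G(1) = mex{0} = 1
G(2) = mex{1} = 0
G(3) = mex{0,0} = 1
G(4) = mex{1,1,0} = 2
G(5) = mex{2,0,1,0} = 3
G(6) = mex{3,1,0,1} = 2
G(7) = mex{2,2,1,0} = 3
G(8) = mex{3,3,2,1} = 0
G(9) = mex{0,2,3,2} = 1
G(10) = mex{1,3,2,3} = 0
G(11) = mex{0,0,3,2} = 1
G_A(11) = 1.
Pile B, S = {1, 9}:
G(0) = 0
G(1) = mex{0} = 1
G(2) = mex{1} = 0
G(3) = mex{0} = 1
G(4) = mex{1} = 0
G(5) = mex{0} = 1
G(6) = mex{1} = 0
G(7) = mex{0} = 1
G(8) = mex{1} = 0
G(9) = mex{0,0} = 1
G(10) = mex{1,1} = 0
G(11) = mex{0,0} = 1
G(12) = mex{1,1} = 0
G(13) = mex{0,0} = 1
G(14) = mex{1,1} = 0
G(15) = mex{0,0} = 1
G(16) = mex{1,1} = 0
G(17) = mex{0,0} = 1
G(18) = mex{1,1} = 0
G(19) = mex{0,0} = 1
G(20) = mex{1,1} = 0
G(21) = mex{0,0} = 1
G(22) = mex{1,1} = 0
G(23) = mex{0,0} = 1
G(24) = mex{1,1} = 0
G(25) = mex{0,0} = 1
G_B(25) = 1.
Combined Grundy value = 1 ⊕ 1 = 0.

0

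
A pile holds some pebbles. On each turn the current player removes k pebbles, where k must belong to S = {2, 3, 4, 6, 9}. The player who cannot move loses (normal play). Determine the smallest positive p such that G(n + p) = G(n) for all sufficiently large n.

G(0) = 0
G(1) = mex{} = 0
G(2) = mex{0} = 1
G(3) = mex{0,0} = 1
G(4) = mex{1,0,0} = 2
G(5) = mex{1,1,0} = 2
G(6) = mex{2,1,1,0} = 3
G(7) = mex{2,2,1,0} = 3
G(8) = mex{3,2,2,1} = 0
G(9) = mex{3,3,2,1,0} = 4
G(10) = mex{0,3,3,2,0} = 1
G(11) = mex{4,0,3,2,1} = 5
G(12) = mex{1,4,0,3,1} = 2
G(13) = mex{5,1,4,3,2} = 0
G(14) = mex{2,5,1,0,2} = 3
G(15) = mex{0,2,5,4,3} = 1
G(16) = mex{3,0,2,1,3} = 4
G(17) = mex{1,3,0,5,0} = 2
G(18) = mex{4,1,3,2,4} = 0
G(19) = mex{2,4,1,0,1} = 3
G(20) = mex{0,2,4,3,5} = 1
G(21) = mex{3,0,2,1,2} = 4
G(22) = mex{1,3,0,4,0} = 2
G(23) = mex{4,1,3,2,3} = 0
G(24) = mex{2,4,1,0,1} = 3
G(25) = mex{0,2,4,3,4} = 1
G(26) = mex{3,0,2,1,2} = 4
G(27) = mex{1,3,0,4,0} = 2
From n = 12 onward G(n+5) = G(n); since this holds over max(S) = 9 consecutive positions the period is 5 (pre-period 12).

5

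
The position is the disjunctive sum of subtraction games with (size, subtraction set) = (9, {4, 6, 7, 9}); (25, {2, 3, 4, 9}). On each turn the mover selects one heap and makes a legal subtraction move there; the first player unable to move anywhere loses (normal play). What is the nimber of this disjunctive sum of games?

2

Heap A, S = {4, 6, 7, 9}:
n : 0 1 2 3 4 5 6 7 8 9
G : 0 0 0 0 1 1 1 1 2 2
G_A(9) = 2.
Heap B, S = {2, 3, 4, 9}:
n :  0  1  2  3  4  5  6  7  8  9 10 11 12 13 14 15 16 17 18 19 20 21 22 23 24 25
G :  0  0  1  1  2  2  0  0  1  1  2  2  0  0  1  1  2  2  0  0  1  1  2  2  0  0
G_B(25) = 0.
Combined Grundy value = 2 ⊕ 0 = 2.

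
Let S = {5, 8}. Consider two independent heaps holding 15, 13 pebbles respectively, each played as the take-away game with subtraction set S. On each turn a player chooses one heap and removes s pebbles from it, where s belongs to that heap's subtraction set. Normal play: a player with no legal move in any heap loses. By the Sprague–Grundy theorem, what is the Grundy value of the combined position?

0

All heaps use S = {5, 8}:
n :  0  1  2  3  4  5  6  7  8  9 10 11 12 13 14 15
G :  0  0  0  0  0  1  1  1  1  1  2  2  2  0  0  0
Heap A: G(15) = 0.
Heap B: G(13) = 0.
Combined Grundy value = 0 ⊕ 0 = 0.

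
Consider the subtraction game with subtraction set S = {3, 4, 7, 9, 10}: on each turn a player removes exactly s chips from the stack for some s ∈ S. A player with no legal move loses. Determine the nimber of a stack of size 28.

G(0) = 0
G(1) = mex{} = 0
G(2) = mex{} = 0
G(3) = mex{0} = 1
G(4) = mex{0,0} = 1
G(5) = mex{0,0} = 1
G(6) = mex{1,0} = 2
G(7) = mex{1,1,0} = 2
G(8) = mex{1,1,0} = 2
G(9) = mex{2,1,0,0} = 3
G(10) = mex{2,2,1,0,0} = 3
G(11) = mex{2,2,1,0,0} = 3
G(12) = mex{3,2,1,1,0} = 4
G(13) = mex{3,3,2,1,1} = 0
G(14) = mex{3,3,2,1,1} = 0
G(15) = mex{4,3,2,2,1} = 0
G(16) = mex{0,4,3,2,2} = 1
G(17) = mex{0,0,3,2,2} = 1
G(18) = mex{0,0,3,3,2} = 1
G(19) = mex{1,0,4,3,3} = 2
G(20) = mex{1,1,0,3,3} = 2
G(21) = mex{1,1,0,4,3} = 2
G(22) = mex{2,1,0,0,4} = 3
G(23) = mex{2,2,1,0,0} = 3
G(24) = mex{2,2,1,0,0} = 3
G(25) = mex{3,2,1,1,0} = 4
G(26) = mex{3,3,2,1,1} = 0
G(27) = mex{3,3,2,1,1} = 0
G(28) = mex{4,3,2,2,1} = 0

0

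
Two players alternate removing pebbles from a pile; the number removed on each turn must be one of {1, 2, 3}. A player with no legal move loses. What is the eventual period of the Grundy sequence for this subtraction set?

4

n :  0  1  2  3  4  5  6  7  8  9 10 11 12 13 14
G :  0  1  2  3  0  1  2  3  0  1  2  3  0  1  2
G(n+4) = G(n) holds for n = 0,…,2 (a full window of length max(S) = 3), so the sequence is purely periodic with period 4.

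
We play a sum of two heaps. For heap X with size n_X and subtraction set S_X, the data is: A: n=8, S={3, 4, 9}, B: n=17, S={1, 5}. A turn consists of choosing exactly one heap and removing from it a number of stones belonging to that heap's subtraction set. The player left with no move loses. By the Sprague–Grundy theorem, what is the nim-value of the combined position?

1

Heap A, S = {3, 4, 9}:
n : 0 1 2 3 4 5 6 7 8
G : 0 0 0 1 1 1 2 0 0
G_A(8) = 0.
Heap B, S = {1, 5}:
n :  0  1  2  3  4  5  6  7  8  9 10 11 12 13 14 15 16 17
G :  0  1  0  1  0  1  0  1  0  1  0  1  0  1  0  1  0  1
G_B(17) = 1.
Combined Grundy value = 0 ⊕ 1 = 1.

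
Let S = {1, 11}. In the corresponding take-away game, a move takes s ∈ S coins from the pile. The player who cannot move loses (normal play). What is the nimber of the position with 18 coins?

0

n :  0  1  2  3  4  5  6  7  8  9 10 11 12 13 14 15 16 17 18
G :  0  1  0  1  0  1  0  1  0  1  0  1  0  1  0  1  0  1  0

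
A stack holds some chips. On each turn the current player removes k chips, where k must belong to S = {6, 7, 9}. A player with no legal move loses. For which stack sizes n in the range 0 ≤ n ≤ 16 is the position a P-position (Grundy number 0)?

0, 1, 2, 3, 4, 5, 15, 16

G(0) = 0
G(1) = mex{} = 0
G(2) = mex{} = 0
G(3) = mex{} = 0
G(4) = mex{} = 0
G(5) = mex{} = 0
G(6) = mex{0} = 1
G(7) = mex{0,0} = 1
G(8) = mex{0,0} = 1
G(9) = mex{0,0,0} = 1
G(10) = mex{0,0,0} = 1
G(11) = mex{0,0,0} = 1
G(12) = mex{1,0,0} = 2
G(13) = mex{1,1,0} = 2
G(14) = mex{1,1,0} = 2
G(15) = mex{1,1,1} = 0
G(16) = mex{1,1,1} = 0
P-positions are exactly the n with G(n) = 0.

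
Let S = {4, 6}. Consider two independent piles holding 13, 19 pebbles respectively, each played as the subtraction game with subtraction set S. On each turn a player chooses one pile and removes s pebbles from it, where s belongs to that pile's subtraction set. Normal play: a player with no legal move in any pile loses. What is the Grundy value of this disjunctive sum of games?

All piles use S = {4, 6}:
G(0) = 0
G(1) = mex{} = 0
G(2) = mex{} = 0
G(3) = mex{} = 0
G(4) = mex{0} = 1
G(5) = mex{0} = 1
G(6) = mex{0,0} = 1
G(7) = mex{0,0} = 1
G(8) = mex{1,0} = 2
G(9) = mex{1,0} = 2
G(10) = mex{1,1} = 0
G(11) = mex{1,1} = 0
G(12) = mex{2,1} = 0
G(13) = mex{2,1} = 0
G(14) = mex{0,2} = 1
G(15) = mex{0,2} = 1
G(16) = mex{0,0} = 1
G(17) = mex{0,0} = 1
G(18) = mex{1,0} = 2
G(19) = mex{1,0} = 2
Pile A: G(13) = 0.
Pile B: G(19) = 2.
Combined Grundy value = 0 ⊕ 2 = 2.

2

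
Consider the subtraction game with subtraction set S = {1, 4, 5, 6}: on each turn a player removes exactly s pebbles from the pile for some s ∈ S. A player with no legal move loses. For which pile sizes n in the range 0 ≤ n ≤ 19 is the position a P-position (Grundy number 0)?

0, 2, 9, 11, 18

n :  0  1  2  3  4  5  6  7  8  9 10 11 12 13 14 15 16 17 18 19
G :  0  1  0  1  2  3  2  3  4  0  1  0  1  2  3  2  3  4  0  1
P-positions are exactly the n with G(n) = 0.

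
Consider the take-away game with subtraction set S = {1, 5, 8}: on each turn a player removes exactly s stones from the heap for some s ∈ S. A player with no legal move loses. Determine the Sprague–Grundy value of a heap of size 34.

2

n :  0  1  2  3  4  5  6  7  8  9 10 11 12 13 14 15 16 17 18 19 20 21 22 23 24 25 26 27 28 29 30 31 32 33 34
G :  0  1  0  1  0  1  0  1  2  3  2  3  2  0  1  0  1  0  1  0  1  2  3  2  3  2  0  1  0  1  0  1  0  1  2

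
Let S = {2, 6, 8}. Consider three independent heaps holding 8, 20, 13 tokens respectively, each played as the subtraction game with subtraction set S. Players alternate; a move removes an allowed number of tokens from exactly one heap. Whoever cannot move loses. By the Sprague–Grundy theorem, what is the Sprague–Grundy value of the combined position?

1

All heaps use S = {2, 6, 8}:
G(0) = 0
G(1) = mex{} = 0
G(2) = mex{0} = 1
G(3) = mex{0} = 1
G(4) = mex{1} = 0
G(5) = mex{1} = 0
G(6) = mex{0,0} = 1
G(7) = mex{0,0} = 1
G(8) = mex{1,1,0} = 2
G(9) = mex{1,1,0} = 2
G(10) = mex{2,0,1} = 3
G(11) = mex{2,0,1} = 3
G(12) = mex{3,1,0} = 2
G(13) = mex{3,1,0} = 2
G(14) = mex{2,2,1} = 0
G(15) = mex{2,2,1} = 0
G(16) = mex{0,3,2} = 1
G(17) = mex{0,3,2} = 1
G(18) = mex{1,2,3} = 0
G(19) = mex{1,2,3} = 0
G(20) = mex{0,0,2} = 1
Heap A: G(8) = 2.
Heap B: G(20) = 1.
Heap C: G(13) = 2.
Combined Grundy value = 2 ⊕ 1 ⊕ 2 = 1.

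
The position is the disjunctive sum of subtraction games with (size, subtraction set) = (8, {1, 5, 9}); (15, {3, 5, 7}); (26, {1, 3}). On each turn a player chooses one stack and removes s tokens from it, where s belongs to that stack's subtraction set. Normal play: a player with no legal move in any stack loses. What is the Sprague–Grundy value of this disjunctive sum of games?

1

Stack A, S = {1, 5, 9}:
G(0) = 0
G(1) = mex{0} = 1
G(2) = mex{1} = 0
G(3) = mex{0} = 1
G(4) = mex{1} = 0
G(5) = mex{0,0} = 1
G(6) = mex{1,1} = 0
G(7) = mex{0,0} = 1
G(8) = mex{1,1} = 0
G_A(8) = 0.
Stack B, S = {3, 5, 7}:
G(0) = 0
G(1) = mex{} = 0
G(2) = mex{} = 0
G(3) = mex{0} = 1
G(4) = mex{0} = 1
G(5) = mex{0,0} = 1
G(6) = mex{1,0} = 2
G(7) = mex{1,0,0} = 2
G(8) = mex{1,1,0} = 2
G(9) = mex{2,1,0} = 3
G(10) = mex{2,1,1} = 0
G(11) = mex{2,2,1} = 0
G(12) = mex{3,2,1} = 0
G(13) = mex{0,2,2} = 1
G(14) = mex{0,3,2} = 1
G(15) = mex{0,0,2} = 1
G_B(15) = 1.
Stack C, S = {1, 3}:
G(0) = 0
G(1) = mex{0} = 1
G(2) = mex{1} = 0
G(3) = mex{0,0} = 1
G(4) = mex{1,1} = 0
G(5) = mex{0,0} = 1
G(6) = mex{1,1} = 0
G(7) = mex{0,0} = 1
G(8) = mex{1,1} = 0
G(9) = mex{0,0} = 1
G(10) = mex{1,1} = 0
G(11) = mex{0,0} = 1
G(12) = mex{1,1} = 0
G(13) = mex{0,0} = 1
G(14) = mex{1,1} = 0
G(15) = mex{0,0} = 1
G(16) = mex{1,1} = 0
G(17) = mex{0,0} = 1
G(18) = mex{1,1} = 0
G(19) = mex{0,0} = 1
G(20) = mex{1,1} = 0
G(21) = mex{0,0} = 1
G(22) = mex{1,1} = 0
G(23) = mex{0,0} = 1
G(24) = mex{1,1} = 0
G(25) = mex{0,0} = 1
G(26) = mex{1,1} = 0
G_C(26) = 0.
Combined Grundy value = 0 ⊕ 1 ⊕ 0 = 1.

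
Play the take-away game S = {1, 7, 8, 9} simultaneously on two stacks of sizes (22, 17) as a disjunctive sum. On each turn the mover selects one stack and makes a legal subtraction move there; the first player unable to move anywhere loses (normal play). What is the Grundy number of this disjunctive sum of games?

All stacks use S = {1, 7, 8, 9}:
G(0) = 0
G(1) = mex{0} = 1
G(2) = mex{1} = 0
G(3) = mex{0} = 1
G(4) = mex{1} = 0
G(5) = mex{0} = 1
G(6) = mex{1} = 0
G(7) = mex{0,0} = 1
G(8) = mex{1,1,0} = 2
G(9) = mex{2,0,1,0} = 3
G(10) = mex{3,1,0,1} = 2
G(11) = mex{2,0,1,0} = 3
G(12) = mex{3,1,0,1} = 2
G(13) = mex{2,0,1,0} = 3
G(14) = mex{3,1,0,1} = 2
G(15) = mex{2,2,1,0} = 3
G(16) = mex{3,3,2,1} = 0
G(17) = mex{0,2,3,2} = 1
G(18) = mex{1,3,2,3} = 0
G(19) = mex{0,2,3,2} = 1
G(20) = mex{1,3,2,3} = 0
G(21) = mex{0,2,3,2} = 1
G(22) = mex{1,3,2,3} = 0
Stack A: G(22) = 0.
Stack B: G(17) = 1.
Combined Grundy value = 0 ⊕ 1 = 1.

1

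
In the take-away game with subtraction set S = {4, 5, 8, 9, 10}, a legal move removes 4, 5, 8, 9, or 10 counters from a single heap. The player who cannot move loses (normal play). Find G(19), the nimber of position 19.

n :  0  1  2  3  4  5  6  7  8  9 10 11 12 13 14 15 16 17 18 19
G :  0  0  0  0  1  1  1  1  2  2  2  2  3  3  0  0  0  0  1  1

1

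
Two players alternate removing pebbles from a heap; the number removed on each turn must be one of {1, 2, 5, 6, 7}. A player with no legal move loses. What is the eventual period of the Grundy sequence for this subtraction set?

11

G(0) = 0
G(1) = mex{0} = 1
G(2) = mex{1,0} = 2
G(3) = mex{2,1} = 0
G(4) = mex{0,2} = 1
G(5) = mex{1,0,0} = 2
G(6) = mex{2,1,1,0} = 3
G(7) = mex{3,2,2,1,0} = 4
G(8) = mex{4,3,0,2,1} = 5
G(9) = mex{5,4,1,0,2} = 3
G(10) = mex{3,5,2,1,0} = 4
G(11) = mex{4,3,3,2,1} = 0
G(12) = mex{0,4,4,3,2} = 1
G(13) = mex{1,0,5,4,3} = 2
G(14) = mex{2,1,3,5,4} = 0
G(15) = mex{0,2,4,3,5} = 1
G(16) = mex{1,0,0,4,3} = 2
G(17) = mex{2,1,1,0,4} = 3
G(18) = mex{3,2,2,1,0} = 4
G(19) = mex{4,3,0,2,1} = 5
G(20) = mex{5,4,1,0,2} = 3
G(21) = mex{3,5,2,1,0} = 4
G(22) = mex{4,3,3,2,1} = 0
G(23) = mex{0,4,4,3,2} = 1
G(n+11) = G(n) holds for n = 0,…,6 (a full window of length max(S) = 7), so the sequence is purely periodic with period 11.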